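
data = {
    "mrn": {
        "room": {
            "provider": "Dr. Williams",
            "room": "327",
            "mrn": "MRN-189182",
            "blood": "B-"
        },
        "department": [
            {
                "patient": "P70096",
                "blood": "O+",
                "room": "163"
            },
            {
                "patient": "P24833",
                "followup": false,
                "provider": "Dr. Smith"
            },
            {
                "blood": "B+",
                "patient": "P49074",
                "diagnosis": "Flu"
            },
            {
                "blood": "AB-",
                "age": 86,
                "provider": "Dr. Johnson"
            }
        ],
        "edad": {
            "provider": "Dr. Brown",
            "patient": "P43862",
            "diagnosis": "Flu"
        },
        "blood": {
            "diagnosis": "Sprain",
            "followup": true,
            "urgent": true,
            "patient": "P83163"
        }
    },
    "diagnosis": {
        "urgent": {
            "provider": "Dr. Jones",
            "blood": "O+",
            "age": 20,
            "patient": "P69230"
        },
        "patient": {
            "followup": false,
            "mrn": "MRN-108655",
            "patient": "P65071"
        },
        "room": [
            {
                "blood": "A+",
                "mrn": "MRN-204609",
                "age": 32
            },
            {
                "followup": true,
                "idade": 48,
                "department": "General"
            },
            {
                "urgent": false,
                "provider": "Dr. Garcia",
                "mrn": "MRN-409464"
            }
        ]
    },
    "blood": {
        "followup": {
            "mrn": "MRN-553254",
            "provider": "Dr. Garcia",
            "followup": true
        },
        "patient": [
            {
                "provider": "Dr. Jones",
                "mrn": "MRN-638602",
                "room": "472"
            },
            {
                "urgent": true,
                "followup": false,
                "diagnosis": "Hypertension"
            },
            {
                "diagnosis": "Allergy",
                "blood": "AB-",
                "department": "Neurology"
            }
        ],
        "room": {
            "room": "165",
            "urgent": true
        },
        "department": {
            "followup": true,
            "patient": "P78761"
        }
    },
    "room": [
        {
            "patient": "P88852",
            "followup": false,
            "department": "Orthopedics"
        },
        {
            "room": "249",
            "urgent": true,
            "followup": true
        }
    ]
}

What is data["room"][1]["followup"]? True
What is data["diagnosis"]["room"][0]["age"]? 32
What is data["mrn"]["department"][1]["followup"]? False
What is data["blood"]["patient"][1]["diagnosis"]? "Hypertension"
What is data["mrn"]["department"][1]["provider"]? "Dr. Smith"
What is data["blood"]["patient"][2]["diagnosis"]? "Allergy"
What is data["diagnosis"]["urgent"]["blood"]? "O+"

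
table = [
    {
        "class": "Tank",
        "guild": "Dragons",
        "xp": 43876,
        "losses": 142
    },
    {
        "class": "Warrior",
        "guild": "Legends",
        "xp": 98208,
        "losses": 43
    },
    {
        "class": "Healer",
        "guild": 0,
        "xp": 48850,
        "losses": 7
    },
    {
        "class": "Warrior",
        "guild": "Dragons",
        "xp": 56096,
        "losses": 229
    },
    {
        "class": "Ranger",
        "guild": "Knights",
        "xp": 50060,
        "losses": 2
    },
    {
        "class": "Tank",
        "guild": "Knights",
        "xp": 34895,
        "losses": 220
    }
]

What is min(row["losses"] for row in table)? 2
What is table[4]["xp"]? 50060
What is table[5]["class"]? "Tank"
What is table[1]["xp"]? 98208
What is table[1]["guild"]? "Legends"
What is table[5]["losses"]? 220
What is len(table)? 6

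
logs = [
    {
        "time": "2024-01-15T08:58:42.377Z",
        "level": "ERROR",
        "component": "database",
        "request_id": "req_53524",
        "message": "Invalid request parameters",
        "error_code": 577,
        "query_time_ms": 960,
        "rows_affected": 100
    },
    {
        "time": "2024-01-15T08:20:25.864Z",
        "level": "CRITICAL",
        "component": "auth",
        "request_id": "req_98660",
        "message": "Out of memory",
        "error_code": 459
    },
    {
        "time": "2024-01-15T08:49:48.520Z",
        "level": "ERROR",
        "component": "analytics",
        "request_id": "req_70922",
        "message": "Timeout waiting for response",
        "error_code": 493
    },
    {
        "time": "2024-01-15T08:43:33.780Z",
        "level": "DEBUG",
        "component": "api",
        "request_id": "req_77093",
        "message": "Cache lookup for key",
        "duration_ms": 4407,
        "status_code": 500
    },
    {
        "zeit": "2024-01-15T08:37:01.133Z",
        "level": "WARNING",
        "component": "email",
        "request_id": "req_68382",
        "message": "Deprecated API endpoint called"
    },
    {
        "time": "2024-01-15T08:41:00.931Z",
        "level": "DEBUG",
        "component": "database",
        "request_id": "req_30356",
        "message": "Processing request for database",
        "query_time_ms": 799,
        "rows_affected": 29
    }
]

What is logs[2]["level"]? "ERROR"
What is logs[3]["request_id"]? "req_77093"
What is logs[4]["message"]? "Deprecated API endpoint called"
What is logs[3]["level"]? "DEBUG"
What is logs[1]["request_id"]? "req_98660"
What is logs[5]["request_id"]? "req_30356"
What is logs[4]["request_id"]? "req_68382"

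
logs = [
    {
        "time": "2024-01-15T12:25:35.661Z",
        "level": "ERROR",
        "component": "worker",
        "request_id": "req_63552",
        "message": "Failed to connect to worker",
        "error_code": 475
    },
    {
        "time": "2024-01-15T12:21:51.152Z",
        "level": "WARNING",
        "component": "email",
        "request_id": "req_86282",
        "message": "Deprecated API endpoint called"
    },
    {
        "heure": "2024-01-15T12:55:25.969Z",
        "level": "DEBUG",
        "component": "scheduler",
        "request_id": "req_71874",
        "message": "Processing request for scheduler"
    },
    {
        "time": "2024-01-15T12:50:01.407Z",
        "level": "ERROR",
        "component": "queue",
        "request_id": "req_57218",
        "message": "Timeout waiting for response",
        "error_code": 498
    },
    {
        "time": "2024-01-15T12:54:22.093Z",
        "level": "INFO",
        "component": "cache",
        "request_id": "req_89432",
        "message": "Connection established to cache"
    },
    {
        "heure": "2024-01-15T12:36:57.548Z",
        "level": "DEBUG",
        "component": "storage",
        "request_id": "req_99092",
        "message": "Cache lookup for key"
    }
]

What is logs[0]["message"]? "Failed to connect to worker"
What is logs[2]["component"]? "scheduler"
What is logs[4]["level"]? "INFO"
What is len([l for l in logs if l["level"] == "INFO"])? 1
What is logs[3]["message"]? "Timeout waiting for response"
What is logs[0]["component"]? "worker"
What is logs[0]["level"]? "ERROR"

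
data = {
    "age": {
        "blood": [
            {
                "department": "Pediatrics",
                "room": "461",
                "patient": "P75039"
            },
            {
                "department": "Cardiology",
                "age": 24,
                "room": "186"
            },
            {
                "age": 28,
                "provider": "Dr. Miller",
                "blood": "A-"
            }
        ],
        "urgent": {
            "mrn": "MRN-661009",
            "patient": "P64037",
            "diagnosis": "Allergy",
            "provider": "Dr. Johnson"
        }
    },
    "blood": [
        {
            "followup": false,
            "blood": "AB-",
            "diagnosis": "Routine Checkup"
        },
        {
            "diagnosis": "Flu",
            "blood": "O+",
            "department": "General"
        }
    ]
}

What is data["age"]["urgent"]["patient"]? "P64037"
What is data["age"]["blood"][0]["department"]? "Pediatrics"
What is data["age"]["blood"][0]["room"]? "461"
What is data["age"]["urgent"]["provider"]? "Dr. Johnson"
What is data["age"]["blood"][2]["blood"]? "A-"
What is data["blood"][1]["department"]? "General"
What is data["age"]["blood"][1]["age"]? 24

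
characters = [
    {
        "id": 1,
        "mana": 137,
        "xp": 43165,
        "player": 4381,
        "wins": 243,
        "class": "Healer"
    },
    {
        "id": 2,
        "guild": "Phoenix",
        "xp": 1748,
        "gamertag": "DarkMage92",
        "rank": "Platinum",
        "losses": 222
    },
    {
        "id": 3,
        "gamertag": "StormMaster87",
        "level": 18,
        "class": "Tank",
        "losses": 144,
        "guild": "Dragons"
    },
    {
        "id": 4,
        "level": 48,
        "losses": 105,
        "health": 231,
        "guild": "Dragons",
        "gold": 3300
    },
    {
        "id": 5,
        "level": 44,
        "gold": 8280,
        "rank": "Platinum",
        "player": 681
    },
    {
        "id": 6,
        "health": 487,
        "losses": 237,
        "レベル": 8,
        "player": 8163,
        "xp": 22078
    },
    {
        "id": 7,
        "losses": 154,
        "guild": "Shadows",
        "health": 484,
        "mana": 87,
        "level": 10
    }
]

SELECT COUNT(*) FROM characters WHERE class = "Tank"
1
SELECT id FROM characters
[1, 2, 3, 4, 5, 6, 7]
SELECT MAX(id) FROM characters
7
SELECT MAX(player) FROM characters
8163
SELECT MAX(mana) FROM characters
137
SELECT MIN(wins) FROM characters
243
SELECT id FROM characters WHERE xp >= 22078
[1, 6]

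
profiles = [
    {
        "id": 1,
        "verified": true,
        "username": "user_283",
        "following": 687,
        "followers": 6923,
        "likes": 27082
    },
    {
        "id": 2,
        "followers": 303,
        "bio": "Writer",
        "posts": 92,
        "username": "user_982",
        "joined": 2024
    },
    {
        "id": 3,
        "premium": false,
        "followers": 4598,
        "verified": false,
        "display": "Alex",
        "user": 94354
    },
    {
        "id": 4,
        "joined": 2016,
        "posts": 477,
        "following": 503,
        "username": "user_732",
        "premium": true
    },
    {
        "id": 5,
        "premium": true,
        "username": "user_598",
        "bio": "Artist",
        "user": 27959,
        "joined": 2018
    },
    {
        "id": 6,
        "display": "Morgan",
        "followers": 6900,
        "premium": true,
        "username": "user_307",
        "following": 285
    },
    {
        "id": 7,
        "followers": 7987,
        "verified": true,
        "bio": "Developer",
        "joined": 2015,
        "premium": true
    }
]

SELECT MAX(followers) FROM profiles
7987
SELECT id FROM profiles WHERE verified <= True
[1, 3, 7]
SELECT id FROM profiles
[1, 2, 3, 4, 5, 6, 7]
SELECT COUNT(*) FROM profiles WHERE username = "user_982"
1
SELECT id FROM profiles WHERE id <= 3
[1, 2, 3]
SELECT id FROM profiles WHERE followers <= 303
[2]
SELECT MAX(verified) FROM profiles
True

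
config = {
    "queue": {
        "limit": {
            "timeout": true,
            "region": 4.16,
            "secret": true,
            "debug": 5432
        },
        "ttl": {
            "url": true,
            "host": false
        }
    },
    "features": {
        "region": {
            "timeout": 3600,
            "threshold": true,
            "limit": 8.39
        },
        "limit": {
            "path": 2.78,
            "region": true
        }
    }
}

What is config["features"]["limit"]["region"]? True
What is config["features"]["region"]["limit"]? 8.39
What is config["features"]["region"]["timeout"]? 3600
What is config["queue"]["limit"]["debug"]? 5432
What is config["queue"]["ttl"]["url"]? True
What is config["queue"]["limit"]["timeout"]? True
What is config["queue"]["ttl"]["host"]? False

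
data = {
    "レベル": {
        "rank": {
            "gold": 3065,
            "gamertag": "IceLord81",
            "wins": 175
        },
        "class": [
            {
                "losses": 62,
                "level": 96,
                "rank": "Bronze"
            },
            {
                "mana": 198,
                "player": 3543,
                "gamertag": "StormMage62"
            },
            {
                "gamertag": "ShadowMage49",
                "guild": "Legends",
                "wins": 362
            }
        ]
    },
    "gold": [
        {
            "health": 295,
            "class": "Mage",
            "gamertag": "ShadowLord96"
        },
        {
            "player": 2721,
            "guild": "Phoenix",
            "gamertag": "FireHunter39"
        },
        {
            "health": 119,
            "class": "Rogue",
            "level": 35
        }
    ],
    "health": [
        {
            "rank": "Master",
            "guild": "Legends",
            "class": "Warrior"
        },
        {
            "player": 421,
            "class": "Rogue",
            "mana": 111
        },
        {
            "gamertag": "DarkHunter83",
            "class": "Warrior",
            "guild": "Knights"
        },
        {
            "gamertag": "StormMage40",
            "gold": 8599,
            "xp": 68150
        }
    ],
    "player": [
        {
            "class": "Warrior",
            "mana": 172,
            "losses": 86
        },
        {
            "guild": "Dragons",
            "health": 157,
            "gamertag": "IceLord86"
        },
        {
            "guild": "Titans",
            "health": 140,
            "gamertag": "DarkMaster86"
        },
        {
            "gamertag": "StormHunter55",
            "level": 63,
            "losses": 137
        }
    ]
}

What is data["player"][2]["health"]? 140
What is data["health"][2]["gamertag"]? "DarkHunter83"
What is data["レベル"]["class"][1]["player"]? 3543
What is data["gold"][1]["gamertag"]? "FireHunter39"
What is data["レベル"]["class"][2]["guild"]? "Legends"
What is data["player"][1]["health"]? 157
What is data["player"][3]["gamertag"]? "StormHunter55"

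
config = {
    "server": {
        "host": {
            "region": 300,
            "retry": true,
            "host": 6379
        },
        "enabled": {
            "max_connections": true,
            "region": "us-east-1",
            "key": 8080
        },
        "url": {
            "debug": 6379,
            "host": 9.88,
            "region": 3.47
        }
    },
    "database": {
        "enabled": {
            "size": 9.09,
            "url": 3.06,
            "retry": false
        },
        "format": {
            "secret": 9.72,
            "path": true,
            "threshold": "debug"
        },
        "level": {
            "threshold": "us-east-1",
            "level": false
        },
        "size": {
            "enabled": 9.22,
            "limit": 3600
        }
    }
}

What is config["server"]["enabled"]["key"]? 8080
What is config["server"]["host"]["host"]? 6379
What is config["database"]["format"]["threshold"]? "debug"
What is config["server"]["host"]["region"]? 300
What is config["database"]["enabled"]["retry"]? False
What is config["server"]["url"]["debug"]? 6379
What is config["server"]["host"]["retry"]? True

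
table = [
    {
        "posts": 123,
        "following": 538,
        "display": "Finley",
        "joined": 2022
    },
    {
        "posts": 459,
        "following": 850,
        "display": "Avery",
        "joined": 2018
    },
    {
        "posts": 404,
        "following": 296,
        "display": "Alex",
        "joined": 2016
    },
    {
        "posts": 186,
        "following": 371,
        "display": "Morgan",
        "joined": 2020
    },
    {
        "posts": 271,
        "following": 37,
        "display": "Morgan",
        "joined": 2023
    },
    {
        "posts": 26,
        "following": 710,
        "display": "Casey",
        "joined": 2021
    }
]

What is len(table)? 6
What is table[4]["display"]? "Morgan"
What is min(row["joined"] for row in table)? 2016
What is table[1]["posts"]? 459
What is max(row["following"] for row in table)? 850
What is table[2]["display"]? "Alex"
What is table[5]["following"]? 710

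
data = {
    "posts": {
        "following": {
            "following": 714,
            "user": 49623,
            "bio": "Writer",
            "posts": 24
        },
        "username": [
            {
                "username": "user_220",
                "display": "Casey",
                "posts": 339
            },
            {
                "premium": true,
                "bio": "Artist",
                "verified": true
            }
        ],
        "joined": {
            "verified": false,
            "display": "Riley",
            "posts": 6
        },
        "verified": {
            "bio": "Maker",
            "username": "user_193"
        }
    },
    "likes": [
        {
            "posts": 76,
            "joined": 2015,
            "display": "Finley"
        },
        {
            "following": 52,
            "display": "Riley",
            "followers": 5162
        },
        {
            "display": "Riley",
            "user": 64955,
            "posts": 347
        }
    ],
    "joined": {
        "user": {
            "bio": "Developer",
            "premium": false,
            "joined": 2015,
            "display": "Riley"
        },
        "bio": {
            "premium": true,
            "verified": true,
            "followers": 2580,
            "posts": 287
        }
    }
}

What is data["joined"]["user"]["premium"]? False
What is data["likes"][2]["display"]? "Riley"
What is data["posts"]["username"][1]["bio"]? "Artist"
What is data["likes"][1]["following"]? 52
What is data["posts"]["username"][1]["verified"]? True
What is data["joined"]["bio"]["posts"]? 287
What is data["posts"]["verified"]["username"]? "user_193"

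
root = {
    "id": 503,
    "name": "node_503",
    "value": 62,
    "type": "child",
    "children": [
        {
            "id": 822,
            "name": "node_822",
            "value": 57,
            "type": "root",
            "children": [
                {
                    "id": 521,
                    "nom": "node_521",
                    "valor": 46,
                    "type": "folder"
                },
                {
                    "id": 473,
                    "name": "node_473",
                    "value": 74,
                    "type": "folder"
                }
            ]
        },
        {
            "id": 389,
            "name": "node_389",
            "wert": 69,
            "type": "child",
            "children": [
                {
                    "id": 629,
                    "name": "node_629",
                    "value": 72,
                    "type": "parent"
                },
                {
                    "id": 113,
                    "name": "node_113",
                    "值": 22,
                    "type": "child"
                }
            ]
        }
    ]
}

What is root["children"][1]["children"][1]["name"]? "node_113"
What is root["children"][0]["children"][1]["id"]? 473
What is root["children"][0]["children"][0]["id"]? 521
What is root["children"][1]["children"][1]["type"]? "child"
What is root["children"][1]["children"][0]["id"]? 629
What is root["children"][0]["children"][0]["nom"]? "node_521"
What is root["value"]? 62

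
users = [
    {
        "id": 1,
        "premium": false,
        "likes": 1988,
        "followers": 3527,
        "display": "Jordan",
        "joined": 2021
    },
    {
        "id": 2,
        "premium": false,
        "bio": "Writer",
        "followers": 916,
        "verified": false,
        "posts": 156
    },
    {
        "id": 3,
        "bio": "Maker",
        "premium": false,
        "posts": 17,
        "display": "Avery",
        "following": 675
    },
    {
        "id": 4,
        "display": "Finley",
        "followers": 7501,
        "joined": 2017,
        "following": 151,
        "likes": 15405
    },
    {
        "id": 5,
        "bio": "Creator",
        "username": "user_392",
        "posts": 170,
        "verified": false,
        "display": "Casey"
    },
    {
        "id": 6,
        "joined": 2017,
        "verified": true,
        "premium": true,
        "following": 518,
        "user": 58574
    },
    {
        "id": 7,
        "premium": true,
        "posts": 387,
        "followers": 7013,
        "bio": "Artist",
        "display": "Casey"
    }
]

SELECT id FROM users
[1, 2, 3, 4, 5, 6, 7]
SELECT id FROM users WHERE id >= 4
[4, 5, 6, 7]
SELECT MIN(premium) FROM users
False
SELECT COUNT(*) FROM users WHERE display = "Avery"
1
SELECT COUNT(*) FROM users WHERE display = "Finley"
1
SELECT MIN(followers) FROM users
916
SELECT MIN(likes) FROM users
1988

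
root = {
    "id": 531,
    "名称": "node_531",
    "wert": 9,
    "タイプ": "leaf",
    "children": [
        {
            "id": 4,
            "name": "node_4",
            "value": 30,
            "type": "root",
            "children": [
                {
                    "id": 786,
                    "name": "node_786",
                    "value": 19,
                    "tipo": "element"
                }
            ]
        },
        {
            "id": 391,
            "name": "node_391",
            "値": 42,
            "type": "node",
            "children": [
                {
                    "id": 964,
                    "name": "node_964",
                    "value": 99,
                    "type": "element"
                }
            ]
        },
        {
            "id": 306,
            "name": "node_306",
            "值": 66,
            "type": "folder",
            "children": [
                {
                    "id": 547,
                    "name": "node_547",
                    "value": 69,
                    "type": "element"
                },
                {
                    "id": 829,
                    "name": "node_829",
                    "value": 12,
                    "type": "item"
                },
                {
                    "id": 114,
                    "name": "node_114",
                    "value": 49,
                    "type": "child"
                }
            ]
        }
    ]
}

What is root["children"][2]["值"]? 66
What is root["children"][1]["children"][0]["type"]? "element"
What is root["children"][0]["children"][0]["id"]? 786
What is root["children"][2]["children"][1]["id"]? 829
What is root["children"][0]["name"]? "node_4"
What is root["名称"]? "node_531"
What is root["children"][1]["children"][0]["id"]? 964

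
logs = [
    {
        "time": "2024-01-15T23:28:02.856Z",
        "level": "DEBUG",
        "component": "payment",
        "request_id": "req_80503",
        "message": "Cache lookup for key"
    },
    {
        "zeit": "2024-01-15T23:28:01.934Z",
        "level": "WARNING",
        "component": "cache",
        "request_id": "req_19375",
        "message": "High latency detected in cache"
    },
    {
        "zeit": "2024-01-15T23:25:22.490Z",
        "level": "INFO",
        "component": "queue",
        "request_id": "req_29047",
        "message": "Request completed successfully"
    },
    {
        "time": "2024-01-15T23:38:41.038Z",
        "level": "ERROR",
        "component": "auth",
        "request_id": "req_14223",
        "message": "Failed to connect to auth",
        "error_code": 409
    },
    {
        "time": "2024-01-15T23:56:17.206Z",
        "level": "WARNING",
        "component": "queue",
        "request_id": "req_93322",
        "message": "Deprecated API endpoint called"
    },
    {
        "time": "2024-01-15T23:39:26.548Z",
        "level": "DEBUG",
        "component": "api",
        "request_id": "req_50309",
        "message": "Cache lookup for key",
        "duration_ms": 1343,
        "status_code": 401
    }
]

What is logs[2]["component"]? "queue"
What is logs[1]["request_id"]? "req_19375"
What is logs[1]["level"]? "WARNING"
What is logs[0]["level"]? "DEBUG"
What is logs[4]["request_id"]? "req_93322"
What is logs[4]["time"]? "2024-01-15T23:56:17.206Z"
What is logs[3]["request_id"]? "req_14223"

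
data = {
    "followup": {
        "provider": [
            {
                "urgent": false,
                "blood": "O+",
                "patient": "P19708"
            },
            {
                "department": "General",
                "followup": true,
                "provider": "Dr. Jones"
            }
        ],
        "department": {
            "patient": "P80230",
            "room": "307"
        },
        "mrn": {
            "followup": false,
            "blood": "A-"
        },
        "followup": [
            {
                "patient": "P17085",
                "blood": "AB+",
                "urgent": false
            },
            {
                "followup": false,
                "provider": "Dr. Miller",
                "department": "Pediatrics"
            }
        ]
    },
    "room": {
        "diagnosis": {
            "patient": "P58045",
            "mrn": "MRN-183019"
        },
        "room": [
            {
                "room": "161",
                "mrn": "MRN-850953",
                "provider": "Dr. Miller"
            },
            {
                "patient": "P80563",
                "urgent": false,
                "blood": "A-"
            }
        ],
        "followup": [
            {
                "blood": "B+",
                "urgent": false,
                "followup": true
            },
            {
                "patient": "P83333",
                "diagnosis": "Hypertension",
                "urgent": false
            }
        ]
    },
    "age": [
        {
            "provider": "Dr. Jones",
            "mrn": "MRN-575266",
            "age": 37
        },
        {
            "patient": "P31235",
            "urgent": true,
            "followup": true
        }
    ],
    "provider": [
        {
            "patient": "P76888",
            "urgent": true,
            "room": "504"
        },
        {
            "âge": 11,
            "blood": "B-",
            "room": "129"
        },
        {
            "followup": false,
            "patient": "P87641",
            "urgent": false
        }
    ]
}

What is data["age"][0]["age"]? 37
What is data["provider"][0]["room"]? "504"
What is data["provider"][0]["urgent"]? True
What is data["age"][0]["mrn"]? "MRN-575266"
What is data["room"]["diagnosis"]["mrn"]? "MRN-183019"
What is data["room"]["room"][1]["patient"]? "P80563"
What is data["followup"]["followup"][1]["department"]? "Pediatrics"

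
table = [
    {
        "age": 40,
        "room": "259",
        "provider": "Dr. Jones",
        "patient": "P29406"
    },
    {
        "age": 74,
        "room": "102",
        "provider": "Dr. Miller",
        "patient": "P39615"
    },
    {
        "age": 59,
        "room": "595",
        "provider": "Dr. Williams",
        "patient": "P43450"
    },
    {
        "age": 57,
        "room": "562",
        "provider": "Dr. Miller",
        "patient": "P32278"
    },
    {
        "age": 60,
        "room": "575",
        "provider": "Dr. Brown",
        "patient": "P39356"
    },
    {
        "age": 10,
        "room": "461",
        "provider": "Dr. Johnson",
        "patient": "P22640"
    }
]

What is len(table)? 6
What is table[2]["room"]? "595"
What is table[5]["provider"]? "Dr. Johnson"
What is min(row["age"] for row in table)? 10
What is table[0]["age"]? 40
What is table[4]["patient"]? "P39356"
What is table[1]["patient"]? "P39615"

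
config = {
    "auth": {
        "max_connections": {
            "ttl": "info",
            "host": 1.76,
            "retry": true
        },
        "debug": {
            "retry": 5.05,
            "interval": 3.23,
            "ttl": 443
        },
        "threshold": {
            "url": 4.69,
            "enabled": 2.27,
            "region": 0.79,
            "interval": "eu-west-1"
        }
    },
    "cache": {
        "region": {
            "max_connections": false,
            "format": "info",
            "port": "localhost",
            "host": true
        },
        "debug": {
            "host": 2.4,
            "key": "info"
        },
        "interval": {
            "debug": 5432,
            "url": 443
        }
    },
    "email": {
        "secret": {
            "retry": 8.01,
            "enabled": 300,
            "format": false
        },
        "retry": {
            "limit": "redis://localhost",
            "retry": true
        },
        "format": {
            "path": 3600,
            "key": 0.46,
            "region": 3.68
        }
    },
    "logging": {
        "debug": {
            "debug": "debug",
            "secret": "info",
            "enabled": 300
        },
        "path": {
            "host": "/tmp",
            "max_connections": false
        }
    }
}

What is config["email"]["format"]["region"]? 3.68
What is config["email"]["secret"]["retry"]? 8.01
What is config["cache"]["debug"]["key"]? "info"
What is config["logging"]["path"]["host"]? "/tmp"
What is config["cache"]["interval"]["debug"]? 5432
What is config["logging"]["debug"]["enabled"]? 300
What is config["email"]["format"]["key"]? 0.46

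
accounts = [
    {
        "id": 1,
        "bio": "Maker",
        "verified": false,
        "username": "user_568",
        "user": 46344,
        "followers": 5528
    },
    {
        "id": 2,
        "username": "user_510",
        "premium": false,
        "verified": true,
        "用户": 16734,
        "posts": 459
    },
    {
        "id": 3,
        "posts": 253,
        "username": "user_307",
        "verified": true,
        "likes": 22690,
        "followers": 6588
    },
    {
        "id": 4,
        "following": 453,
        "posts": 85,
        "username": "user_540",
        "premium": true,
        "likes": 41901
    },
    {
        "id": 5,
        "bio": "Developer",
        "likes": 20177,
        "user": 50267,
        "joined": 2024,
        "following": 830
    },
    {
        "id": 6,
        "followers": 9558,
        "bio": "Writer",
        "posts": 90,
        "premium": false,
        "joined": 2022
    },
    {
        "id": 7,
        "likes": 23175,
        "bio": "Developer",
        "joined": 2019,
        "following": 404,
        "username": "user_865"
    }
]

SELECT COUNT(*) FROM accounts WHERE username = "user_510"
1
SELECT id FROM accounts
[1, 2, 3, 4, 5, 6, 7]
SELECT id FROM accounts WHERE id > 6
[7]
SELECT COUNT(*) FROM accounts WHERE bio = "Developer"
2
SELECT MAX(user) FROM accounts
50267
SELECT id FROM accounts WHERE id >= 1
[1, 2, 3, 4, 5, 6, 7]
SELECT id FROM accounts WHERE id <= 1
[1]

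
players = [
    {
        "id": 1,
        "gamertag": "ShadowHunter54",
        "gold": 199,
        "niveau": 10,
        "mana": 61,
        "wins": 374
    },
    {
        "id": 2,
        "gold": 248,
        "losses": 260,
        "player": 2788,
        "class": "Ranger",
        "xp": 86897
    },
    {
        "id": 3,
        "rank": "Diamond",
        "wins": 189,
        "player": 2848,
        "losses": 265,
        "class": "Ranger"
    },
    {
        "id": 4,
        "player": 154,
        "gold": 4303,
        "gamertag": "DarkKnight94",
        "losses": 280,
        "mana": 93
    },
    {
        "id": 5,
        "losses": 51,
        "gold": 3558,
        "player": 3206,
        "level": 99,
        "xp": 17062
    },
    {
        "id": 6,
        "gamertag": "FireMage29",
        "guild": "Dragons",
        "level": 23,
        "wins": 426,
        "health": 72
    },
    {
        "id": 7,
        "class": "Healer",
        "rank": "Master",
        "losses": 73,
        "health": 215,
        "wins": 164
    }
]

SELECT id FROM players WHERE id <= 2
[1, 2]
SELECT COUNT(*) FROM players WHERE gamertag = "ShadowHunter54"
1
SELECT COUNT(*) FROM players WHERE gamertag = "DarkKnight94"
1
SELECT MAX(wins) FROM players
426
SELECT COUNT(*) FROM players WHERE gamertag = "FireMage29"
1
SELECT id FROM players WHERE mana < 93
[1]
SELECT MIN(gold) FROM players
199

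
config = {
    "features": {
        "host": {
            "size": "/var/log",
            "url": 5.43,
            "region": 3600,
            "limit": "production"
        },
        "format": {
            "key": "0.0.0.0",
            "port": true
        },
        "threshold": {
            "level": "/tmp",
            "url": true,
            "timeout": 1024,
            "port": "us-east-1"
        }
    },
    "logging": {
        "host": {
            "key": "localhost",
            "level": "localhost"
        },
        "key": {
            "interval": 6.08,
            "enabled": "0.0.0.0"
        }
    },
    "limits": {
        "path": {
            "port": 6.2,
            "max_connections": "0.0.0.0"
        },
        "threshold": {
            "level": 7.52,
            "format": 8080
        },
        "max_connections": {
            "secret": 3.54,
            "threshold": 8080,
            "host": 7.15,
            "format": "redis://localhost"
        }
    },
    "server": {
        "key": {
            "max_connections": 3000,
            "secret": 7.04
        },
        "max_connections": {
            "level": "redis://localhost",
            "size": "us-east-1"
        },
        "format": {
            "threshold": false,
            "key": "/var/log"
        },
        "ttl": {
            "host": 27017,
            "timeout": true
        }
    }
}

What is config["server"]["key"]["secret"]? 7.04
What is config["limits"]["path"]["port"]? 6.2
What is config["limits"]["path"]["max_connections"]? "0.0.0.0"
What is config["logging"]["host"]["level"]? "localhost"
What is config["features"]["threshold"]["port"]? "us-east-1"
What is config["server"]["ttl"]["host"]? 27017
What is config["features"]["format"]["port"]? True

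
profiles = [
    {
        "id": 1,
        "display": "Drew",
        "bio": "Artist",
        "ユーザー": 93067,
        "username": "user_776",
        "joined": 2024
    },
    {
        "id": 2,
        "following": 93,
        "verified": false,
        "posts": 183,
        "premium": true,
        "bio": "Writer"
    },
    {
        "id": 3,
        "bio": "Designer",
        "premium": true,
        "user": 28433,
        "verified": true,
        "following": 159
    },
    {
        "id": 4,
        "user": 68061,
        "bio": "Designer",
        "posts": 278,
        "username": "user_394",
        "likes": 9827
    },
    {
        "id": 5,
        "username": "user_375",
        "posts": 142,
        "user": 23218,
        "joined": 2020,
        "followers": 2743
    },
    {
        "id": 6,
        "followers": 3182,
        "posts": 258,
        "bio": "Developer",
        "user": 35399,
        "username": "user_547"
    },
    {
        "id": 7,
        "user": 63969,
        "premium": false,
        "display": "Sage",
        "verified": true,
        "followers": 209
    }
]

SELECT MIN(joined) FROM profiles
2020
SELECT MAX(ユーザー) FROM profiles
93067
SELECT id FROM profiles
[1, 2, 3, 4, 5, 6, 7]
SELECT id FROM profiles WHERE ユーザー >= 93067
[1]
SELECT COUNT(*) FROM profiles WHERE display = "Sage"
1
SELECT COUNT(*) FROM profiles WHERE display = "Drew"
1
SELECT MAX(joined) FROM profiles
2024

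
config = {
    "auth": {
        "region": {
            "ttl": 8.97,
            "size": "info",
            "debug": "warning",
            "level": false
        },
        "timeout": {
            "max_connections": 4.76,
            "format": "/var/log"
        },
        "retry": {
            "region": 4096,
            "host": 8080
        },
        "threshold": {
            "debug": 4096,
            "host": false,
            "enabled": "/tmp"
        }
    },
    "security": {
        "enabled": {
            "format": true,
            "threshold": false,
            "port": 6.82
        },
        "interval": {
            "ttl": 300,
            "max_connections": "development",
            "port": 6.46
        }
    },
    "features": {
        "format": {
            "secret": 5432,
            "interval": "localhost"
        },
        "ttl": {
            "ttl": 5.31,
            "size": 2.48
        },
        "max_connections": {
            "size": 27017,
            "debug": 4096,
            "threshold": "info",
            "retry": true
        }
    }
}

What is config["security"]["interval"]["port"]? 6.46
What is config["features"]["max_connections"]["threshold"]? "info"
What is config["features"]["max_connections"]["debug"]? 4096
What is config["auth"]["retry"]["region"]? 4096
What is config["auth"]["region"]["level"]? False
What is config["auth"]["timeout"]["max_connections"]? 4.76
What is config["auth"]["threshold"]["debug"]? 4096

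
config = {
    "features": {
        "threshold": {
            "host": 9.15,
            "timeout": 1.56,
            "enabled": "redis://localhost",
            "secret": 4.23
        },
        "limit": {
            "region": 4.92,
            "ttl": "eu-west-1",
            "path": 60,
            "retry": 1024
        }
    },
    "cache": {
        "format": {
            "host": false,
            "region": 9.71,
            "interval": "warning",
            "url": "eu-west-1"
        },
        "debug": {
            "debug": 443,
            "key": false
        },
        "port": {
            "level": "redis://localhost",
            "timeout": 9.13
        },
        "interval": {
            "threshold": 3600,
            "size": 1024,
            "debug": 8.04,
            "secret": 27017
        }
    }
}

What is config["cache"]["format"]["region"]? 9.71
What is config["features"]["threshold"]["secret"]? 4.23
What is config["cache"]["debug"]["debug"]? 443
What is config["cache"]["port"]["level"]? "redis://localhost"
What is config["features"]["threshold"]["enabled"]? "redis://localhost"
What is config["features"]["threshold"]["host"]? 9.15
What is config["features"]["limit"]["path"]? 60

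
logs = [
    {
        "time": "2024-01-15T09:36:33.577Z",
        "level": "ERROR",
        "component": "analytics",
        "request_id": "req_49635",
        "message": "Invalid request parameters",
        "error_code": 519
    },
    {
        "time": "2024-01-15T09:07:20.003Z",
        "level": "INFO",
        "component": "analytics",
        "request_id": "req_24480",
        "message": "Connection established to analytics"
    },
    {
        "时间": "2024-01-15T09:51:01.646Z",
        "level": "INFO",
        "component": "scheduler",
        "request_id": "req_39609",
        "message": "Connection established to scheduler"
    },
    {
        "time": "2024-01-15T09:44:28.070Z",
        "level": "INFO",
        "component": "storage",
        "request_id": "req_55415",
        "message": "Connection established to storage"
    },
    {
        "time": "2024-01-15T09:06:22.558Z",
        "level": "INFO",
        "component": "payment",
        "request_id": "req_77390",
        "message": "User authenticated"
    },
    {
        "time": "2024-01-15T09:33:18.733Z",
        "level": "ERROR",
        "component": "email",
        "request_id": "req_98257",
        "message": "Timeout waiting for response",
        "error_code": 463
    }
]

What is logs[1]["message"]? "Connection established to analytics"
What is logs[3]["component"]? "storage"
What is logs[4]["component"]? "payment"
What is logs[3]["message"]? "Connection established to storage"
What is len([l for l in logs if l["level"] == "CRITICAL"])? 0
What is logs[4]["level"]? "INFO"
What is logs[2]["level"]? "INFO"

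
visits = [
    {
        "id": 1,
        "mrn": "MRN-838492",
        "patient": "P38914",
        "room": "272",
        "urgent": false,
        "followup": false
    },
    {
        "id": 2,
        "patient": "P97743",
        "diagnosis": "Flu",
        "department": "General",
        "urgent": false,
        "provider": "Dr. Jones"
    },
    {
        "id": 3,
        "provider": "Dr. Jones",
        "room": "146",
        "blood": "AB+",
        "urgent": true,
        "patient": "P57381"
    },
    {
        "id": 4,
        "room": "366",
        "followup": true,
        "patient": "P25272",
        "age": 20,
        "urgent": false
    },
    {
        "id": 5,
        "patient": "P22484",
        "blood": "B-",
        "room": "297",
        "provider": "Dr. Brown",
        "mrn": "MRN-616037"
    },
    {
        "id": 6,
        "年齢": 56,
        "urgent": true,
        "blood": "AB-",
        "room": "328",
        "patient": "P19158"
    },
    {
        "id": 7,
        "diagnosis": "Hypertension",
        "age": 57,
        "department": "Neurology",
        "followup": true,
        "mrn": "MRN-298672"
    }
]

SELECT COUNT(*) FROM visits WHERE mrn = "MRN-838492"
1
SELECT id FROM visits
[1, 2, 3, 4, 5, 6, 7]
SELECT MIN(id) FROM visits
1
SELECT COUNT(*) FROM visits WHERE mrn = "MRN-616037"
1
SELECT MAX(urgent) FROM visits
True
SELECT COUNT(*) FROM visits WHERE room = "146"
1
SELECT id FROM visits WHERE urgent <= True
[1, 2, 3, 4, 6]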